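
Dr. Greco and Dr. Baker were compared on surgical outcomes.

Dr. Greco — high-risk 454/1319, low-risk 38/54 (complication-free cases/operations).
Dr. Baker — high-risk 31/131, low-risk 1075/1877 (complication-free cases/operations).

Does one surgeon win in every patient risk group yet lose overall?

High-risk: Dr. Greco 454/1319 = 34.4%, Dr. Baker 31/131 = 23.7% → Dr. Greco
Low-risk: Dr. Greco 38/54 = 70.4%, Dr. Baker 1075/1877 = 57.3% → Dr. Greco
Overall: Dr. Greco 492/1373 = 35.8%, Dr. Baker 1106/2008 = 55.1% → Dr. Baker
Dr. Greco wins each patient risk group but Dr. Baker wins overall — the comparison reverses. Dr. Greco's operations skew toward high-risk, which has a lower base rate.

Yes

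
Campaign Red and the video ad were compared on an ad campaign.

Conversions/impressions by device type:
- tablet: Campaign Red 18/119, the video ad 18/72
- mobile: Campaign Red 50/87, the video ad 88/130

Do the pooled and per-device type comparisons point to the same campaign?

Tablet: Campaign Red 18/119 = 15.1%, the video ad 18/72 = 25.0% → the video ad
Mobile: Campaign Red 50/87 = 57.5%, the video ad 88/130 = 67.7% → the video ad
Overall: Campaign Red 68/206 = 33.0%, the video ad 106/202 = 52.5% → the video ad
The video ad wins overall and in every device group — no reversal.

Yes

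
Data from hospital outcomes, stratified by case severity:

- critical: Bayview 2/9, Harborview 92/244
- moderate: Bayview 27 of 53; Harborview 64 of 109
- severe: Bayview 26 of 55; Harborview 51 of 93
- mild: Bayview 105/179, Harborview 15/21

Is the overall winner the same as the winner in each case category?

Critical: Bayview 2/9 = 22.2%, Harborview 92/244 = 37.7% → Harborview
Moderate: Bayview 27/53 = 50.9%, Harborview 64/109 = 58.7% → Harborview
Severe: Bayview 26/55 = 47.3%, Harborview 51/93 = 54.8% → Harborview
Mild: Bayview 105/179 = 58.7%, Harborview 15/21 = 71.4% → Harborview
Overall: Bayview 160/296 = 54.1%, Harborview 222/467 = 47.5% → Bayview
Harborview wins each case group but Bayview wins overall — the comparison reverses. Harborview's patients skew toward critical, which has a lower base rate.

No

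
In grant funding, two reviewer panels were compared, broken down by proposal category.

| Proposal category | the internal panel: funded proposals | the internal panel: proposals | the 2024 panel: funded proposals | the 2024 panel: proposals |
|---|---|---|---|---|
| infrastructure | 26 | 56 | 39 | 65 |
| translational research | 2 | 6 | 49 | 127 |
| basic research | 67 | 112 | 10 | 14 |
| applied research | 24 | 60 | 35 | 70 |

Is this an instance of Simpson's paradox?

Yes

Infrastructure: the internal panel 26/56 = 46.4%, the 2024 panel 39/65 = 60.0% → the 2024 panel
Translational research: the internal panel 2/6 = 33.3%, the 2024 panel 49/127 = 38.6% → the 2024 panel
Basic research: the internal panel 67/112 = 59.8%, the 2024 panel 10/14 = 71.4% → the 2024 panel
Applied research: the internal panel 24/60 = 40.0%, the 2024 panel 35/70 = 50.0% → the 2024 panel
Overall: the internal panel 119/234 = 50.9%, the 2024 panel 133/276 = 48.2% → the internal panel
The 2024 panel wins each proposal group but the internal panel wins overall — the comparison reverses. The 2024 panel's proposals skew toward translational research, which has a lower base rate.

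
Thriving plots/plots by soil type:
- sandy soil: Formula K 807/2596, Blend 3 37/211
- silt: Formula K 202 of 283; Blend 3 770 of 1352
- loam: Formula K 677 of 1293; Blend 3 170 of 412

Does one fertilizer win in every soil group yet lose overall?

Yes

Sandy soil: Formula K 807/2596 = 31.1%, Blend 3 37/211 = 17.5% → Formula K
Silt: Formula K 202/283 = 71.4%, Blend 3 770/1352 = 57.0% → Formula K
Loam: Formula K 677/1293 = 52.4%, Blend 3 170/412 = 41.3% → Formula K
Overall: Formula K 1686/4172 = 40.4%, Blend 3 977/1975 = 49.5% → Blend 3
Formula K wins each soil group but Blend 3 wins overall — the comparison reverses. Formula K's plots skew toward sandy soil, which has a lower base rate.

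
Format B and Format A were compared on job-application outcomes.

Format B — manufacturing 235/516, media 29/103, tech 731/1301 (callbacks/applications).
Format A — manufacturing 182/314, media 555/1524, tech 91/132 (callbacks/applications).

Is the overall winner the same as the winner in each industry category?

No

Manufacturing: Format B 235/516 = 45.5%, Format A 182/314 = 58.0% → Format A
Media: Format B 29/103 = 28.2%, Format A 555/1524 = 36.4% → Format A
Tech: Format B 731/1301 = 56.2%, Format A 91/132 = 68.9% → Format A
Overall: Format B 995/1920 = 51.8%, Format A 828/1970 = 42.0% → Format B
Format A wins each industry group but Format B wins overall — the comparison reverses. Format A's applications skew toward media, which has a lower base rate.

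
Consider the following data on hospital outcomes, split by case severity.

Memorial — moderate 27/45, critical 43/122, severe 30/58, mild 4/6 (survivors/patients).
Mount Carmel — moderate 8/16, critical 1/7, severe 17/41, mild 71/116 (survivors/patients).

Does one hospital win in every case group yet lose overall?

Moderate: Memorial 27/45 = 60.0%, Mount Carmel 8/16 = 50.0% → Memorial
Critical: Memorial 43/122 = 35.2%, Mount Carmel 1/7 = 14.3% → Memorial
Severe: Memorial 30/58 = 51.7%, Mount Carmel 17/41 = 41.5% → Memorial
Mild: Memorial 4/6 = 66.7%, Mount Carmel 71/116 = 61.2% → Memorial
Overall: Memorial 104/231 = 45.0%, Mount Carmel 97/180 = 53.9% → Mount Carmel
Memorial wins each case group but Mount Carmel wins overall — the comparison reverses. Memorial's patients skew toward critical, which has a lower base rate.

Yes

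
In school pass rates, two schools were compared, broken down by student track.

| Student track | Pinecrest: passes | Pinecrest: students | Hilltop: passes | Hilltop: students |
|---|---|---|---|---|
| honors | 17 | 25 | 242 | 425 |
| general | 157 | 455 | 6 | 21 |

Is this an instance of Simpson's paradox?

Honors: Pinecrest 17/25 = 68.0%, Hilltop 242/425 = 56.9% → Pinecrest
General: Pinecrest 157/455 = 34.5%, Hilltop 6/21 = 28.6% → Pinecrest
Overall: Pinecrest 174/480 = 36.2%, Hilltop 248/446 = 55.6% → Hilltop
Pinecrest wins each student group but Hilltop wins overall — the comparison reverses. Pinecrest's students skew toward general, which has a lower base rate.

Yes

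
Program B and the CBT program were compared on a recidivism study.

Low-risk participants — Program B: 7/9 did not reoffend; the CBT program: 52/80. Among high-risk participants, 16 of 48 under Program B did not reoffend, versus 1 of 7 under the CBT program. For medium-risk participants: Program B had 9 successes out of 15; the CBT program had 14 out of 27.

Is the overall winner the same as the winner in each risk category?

Low-risk: Program B 7/9 = 77.8%, the CBT program 52/80 = 65.0% → Program B
High-risk: Program B 16/48 = 33.3%, the CBT program 1/7 = 14.3% → Program B
Medium-risk: Program B 9/15 = 60.0%, the CBT program 14/27 = 51.9% → Program B
Overall: Program B 32/72 = 44.4%, the CBT program 67/114 = 58.8% → the CBT program
Program B wins each risk group but the CBT program wins overall — the comparison reverses. Program B's participants skew toward high-risk, which has a lower base rate.

No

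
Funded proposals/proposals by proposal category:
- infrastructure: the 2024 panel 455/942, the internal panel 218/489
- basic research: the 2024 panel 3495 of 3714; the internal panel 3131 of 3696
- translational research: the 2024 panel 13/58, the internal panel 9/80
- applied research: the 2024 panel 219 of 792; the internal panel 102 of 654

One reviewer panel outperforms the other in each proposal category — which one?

Infrastructure: the 2024 panel 455/942 = 48.3%, the internal panel 218/489 = 44.6% → the 2024 panel
Basic research: the 2024 panel 3495/3714 = 94.1%, the internal panel 3131/3696 = 84.7% → the 2024 panel
Translational research: the 2024 panel 13/58 = 22.4%, the internal panel 9/80 = 11.2% → the 2024 panel
Applied research: the 2024 panel 219/792 = 27.7%, the internal panel 102/654 = 15.6% → the 2024 panel
The 2024 panel has the higher rate in all 4 groups.

the 2024 panel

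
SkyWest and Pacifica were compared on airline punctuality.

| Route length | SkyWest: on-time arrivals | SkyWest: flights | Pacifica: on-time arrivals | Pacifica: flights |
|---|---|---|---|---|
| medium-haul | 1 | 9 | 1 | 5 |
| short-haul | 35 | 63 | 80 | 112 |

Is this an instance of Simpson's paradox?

No

Medium-haul: SkyWest 1/9 = 11.1%, Pacifica 1/5 = 20.0% → Pacifica
Short-haul: SkyWest 35/63 = 55.6%, Pacifica 80/112 = 71.4% → Pacifica
Overall: SkyWest 36/72 = 50.0%, Pacifica 81/117 = 69.2% → Pacifica
Pacifica wins overall and in every route group — no reversal.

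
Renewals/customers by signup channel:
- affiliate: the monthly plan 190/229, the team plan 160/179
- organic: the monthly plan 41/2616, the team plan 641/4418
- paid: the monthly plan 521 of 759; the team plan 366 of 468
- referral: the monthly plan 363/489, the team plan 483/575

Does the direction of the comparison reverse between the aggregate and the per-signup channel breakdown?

Affiliate: the monthly plan 190/229 = 83.0%, the team plan 160/179 = 89.4% → the team plan
Organic: the monthly plan 41/2616 = 1.6%, the team plan 641/4418 = 14.5% → the team plan
Paid: the monthly plan 521/759 = 68.6%, the team plan 366/468 = 78.2% → the team plan
Referral: the monthly plan 363/489 = 74.2%, the team plan 483/575 = 84.0% → the team plan
Overall: the monthly plan 1115/4093 = 27.2%, the team plan 1650/5640 = 29.3% → the team plan
The team plan wins overall and in every signup group — no reversal.

No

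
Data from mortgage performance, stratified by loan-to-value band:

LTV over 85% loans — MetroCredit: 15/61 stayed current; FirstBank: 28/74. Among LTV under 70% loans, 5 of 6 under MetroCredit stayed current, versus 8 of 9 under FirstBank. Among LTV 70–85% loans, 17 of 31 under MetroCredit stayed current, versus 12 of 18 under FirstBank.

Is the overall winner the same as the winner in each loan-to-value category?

LTV over 85%: MetroCredit 15/61 = 24.6%, FirstBank 28/74 = 37.8% → FirstBank
LTV under 70%: MetroCredit 5/6 = 83.3%, FirstBank 8/9 = 88.9% → FirstBank
LTV 70–85%: MetroCredit 17/31 = 54.8%, FirstBank 12/18 = 66.7% → FirstBank
Overall: MetroCredit 37/98 = 37.8%, FirstBank 48/101 = 47.5% → FirstBank
FirstBank wins overall and in every loan-to-value group — no reversal.

Yes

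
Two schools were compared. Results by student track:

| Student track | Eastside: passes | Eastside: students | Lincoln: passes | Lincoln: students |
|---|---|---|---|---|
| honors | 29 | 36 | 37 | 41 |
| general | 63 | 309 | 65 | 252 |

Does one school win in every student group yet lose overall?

No

Honors: Eastside 29/36 = 80.6%, Lincoln 37/41 = 90.2% → Lincoln
General: Eastside 63/309 = 20.4%, Lincoln 65/252 = 25.8% → Lincoln
Overall: Eastside 92/345 = 26.7%, Lincoln 102/293 = 34.8% → Lincoln
Lincoln wins overall and in every student group — no reversal.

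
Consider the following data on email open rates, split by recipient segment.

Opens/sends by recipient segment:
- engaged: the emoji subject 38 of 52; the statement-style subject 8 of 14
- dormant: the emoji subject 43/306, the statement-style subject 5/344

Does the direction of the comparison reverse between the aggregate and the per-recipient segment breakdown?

No

Engaged: the emoji subject 38/52 = 73.1%, the statement-style subject 8/14 = 57.1% → the emoji subject
Dormant: the emoji subject 43/306 = 14.1%, the statement-style subject 5/344 = 1.5% → the emoji subject
Overall: the emoji subject 81/358 = 22.6%, the statement-style subject 13/358 = 3.6% → the emoji subject
The emoji subject wins overall and in every recipient group — no reversal.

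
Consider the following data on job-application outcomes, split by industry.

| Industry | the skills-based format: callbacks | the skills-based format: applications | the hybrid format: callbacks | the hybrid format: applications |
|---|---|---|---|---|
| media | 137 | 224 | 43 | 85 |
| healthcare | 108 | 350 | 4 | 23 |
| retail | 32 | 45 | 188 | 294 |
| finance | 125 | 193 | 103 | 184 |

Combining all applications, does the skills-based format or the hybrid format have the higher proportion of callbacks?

the hybrid format

Media: the skills-based format 137/224 = 61.2%, the hybrid format 43/85 = 50.6% → the skills-based format
Healthcare: the skills-based format 108/350 = 30.9%, the hybrid format 4/23 = 17.4% → the skills-based format
Retail: the skills-based format 32/45 = 71.1%, the hybrid format 188/294 = 63.9% → the skills-based format
Finance: the skills-based format 125/193 = 64.8%, the hybrid format 103/184 = 56.0% → the skills-based format
Overall: the skills-based format 402/812 = 49.5%, the hybrid format 338/586 = 57.7% → the hybrid format
(The skills-based format wins every industry group but the hybrid format wins overall — the skills-based format's applications skew toward the low-rate healthcare group.)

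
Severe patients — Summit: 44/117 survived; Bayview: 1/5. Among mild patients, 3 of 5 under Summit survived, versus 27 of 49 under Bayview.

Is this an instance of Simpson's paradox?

Yes

Severe: Summit 44/117 = 37.6%, Bayview 1/5 = 20.0% → Summit
Mild: Summit 3/5 = 60.0%, Bayview 27/49 = 55.1% → Summit
Overall: Summit 47/122 = 38.5%, Bayview 28/54 = 51.9% → Bayview
Summit wins each case group but Bayview wins overall — the comparison reverses. Summit's patients skew toward severe, which has a lower base rate.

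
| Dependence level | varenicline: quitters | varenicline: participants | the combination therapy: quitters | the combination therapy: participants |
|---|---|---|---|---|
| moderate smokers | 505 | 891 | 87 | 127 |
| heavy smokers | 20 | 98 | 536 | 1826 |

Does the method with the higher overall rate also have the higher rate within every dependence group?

No

Moderate smokers: varenicline 505/891 = 56.7%, the combination therapy 87/127 = 68.5% → the combination therapy
Heavy smokers: varenicline 20/98 = 20.4%, the combination therapy 536/1826 = 29.4% → the combination therapy
Overall: varenicline 525/989 = 53.1%, the combination therapy 623/1953 = 31.9% → varenicline
The combination therapy wins each dependence group but varenicline wins overall — the comparison reverses. The combination therapy's participants skew toward heavy smokers, which has a lower base rate.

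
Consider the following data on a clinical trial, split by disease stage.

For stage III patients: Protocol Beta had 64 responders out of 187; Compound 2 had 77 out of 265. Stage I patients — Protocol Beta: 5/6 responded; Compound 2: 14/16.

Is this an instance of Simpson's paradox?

Stage III: Protocol Beta 64/187 = 34.2%, Compound 2 77/265 = 29.1% → Protocol Beta
Stage I: Protocol Beta 5/6 = 83.3%, Compound 2 14/16 = 87.5% → Compound 2
Overall: Protocol Beta 69/193 = 35.8%, Compound 2 91/281 = 32.4% → Protocol Beta
Neither sweeps: Protocol Beta wins 1 of 2 groups, Compound 2 wins 1. Protocol Beta wins overall but not every group — no Simpson reversal.

No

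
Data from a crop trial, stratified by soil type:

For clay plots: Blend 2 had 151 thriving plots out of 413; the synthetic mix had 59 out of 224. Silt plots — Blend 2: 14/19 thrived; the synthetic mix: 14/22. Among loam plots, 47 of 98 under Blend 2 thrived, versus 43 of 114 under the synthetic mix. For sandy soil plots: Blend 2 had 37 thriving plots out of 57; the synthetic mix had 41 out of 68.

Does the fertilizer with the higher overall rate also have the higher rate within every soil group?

Yes

Clay: Blend 2 151/413 = 36.6%, the synthetic mix 59/224 = 26.3% → Blend 2
Silt: Blend 2 14/19 = 73.7%, the synthetic mix 14/22 = 63.6% → Blend 2
Loam: Blend 2 47/98 = 48.0%, the synthetic mix 43/114 = 37.7% → Blend 2
Sandy soil: Blend 2 37/57 = 64.9%, the synthetic mix 41/68 = 60.3% → Blend 2
Overall: Blend 2 249/587 = 42.4%, the synthetic mix 157/428 = 36.7% → Blend 2
Blend 2 wins overall and in every soil group — no reversal.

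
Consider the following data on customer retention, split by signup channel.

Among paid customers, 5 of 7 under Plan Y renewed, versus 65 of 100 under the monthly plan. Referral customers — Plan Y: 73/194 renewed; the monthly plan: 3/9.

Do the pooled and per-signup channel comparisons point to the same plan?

Paid: Plan Y 5/7 = 71.4%, the monthly plan 65/100 = 65.0% → Plan Y
Referral: Plan Y 73/194 = 37.6%, the monthly plan 3/9 = 33.3% → Plan Y
Overall: Plan Y 78/201 = 38.8%, the monthly plan 68/109 = 62.4% → the monthly plan
Plan Y wins each signup group but the monthly plan wins overall — the comparison reverses. Plan Y's customers skew toward referral, which has a lower base rate.

No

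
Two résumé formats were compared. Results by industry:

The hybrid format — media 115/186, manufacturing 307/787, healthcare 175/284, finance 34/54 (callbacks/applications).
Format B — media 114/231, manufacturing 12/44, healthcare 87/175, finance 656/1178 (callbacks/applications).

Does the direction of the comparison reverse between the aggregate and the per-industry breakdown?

Media: the hybrid format 115/186 = 61.8%, Format B 114/231 = 49.4% → the hybrid format
Manufacturing: the hybrid format 307/787 = 39.0%, Format B 12/44 = 27.3% → the hybrid format
Healthcare: the hybrid format 175/284 = 61.6%, Format B 87/175 = 49.7% → the hybrid format
Finance: the hybrid format 34/54 = 63.0%, Format B 656/1178 = 55.7% → the hybrid format
Overall: the hybrid format 631/1311 = 48.1%, Format B 869/1628 = 53.4% → Format B
The hybrid format wins each industry group but Format B wins overall — the comparison reverses. The hybrid format's applications skew toward manufacturing, which has a lower base rate.

Yes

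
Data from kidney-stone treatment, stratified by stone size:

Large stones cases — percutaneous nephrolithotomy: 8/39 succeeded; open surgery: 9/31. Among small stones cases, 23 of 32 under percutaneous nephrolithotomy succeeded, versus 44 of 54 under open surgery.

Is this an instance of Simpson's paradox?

Large stones: percutaneous nephrolithotomy 8/39 = 20.5%, open surgery 9/31 = 29.0% → open surgery
Small stones: percutaneous nephrolithotomy 23/32 = 71.9%, open surgery 44/54 = 81.5% → open surgery
Overall: percutaneous nephrolithotomy 31/71 = 43.7%, open surgery 53/85 = 62.4% → open surgery
Open surgery wins overall and in every stone group — no reversal.

No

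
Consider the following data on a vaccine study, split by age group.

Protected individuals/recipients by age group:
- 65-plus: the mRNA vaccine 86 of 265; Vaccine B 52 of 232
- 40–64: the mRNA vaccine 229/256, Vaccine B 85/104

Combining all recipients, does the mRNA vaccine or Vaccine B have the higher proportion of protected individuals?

the mRNA vaccine

65-plus: the mRNA vaccine 86/265 = 32.5%, Vaccine B 52/232 = 22.4% → the mRNA vaccine
40–64: the mRNA vaccine 229/256 = 89.5%, Vaccine B 85/104 = 81.7% → the mRNA vaccine
Overall: the mRNA vaccine 315/521 = 60.5%, Vaccine B 137/336 = 40.8% → the mRNA vaccine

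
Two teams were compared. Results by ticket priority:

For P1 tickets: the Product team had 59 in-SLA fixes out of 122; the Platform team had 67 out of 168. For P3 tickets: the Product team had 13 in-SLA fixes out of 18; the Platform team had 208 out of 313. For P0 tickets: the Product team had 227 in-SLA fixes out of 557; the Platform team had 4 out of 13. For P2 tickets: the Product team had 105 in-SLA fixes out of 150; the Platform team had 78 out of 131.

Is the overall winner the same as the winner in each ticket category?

No

P1: the Product team 59/122 = 48.4%, the Platform team 67/168 = 39.9% → the Product team
P3: the Product team 13/18 = 72.2%, the Platform team 208/313 = 66.5% → the Product team
P0: the Product team 227/557 = 40.8%, the Platform team 4/13 = 30.8% → the Product team
P2: the Product team 105/150 = 70.0%, the Platform team 78/131 = 59.5% → the Product team
Overall: the Product team 404/847 = 47.7%, the Platform team 357/625 = 57.1% → the Platform team
The Product team wins each ticket group but the Platform team wins overall — the comparison reverses. The Product team's tickets skew toward P0, which has a lower base rate.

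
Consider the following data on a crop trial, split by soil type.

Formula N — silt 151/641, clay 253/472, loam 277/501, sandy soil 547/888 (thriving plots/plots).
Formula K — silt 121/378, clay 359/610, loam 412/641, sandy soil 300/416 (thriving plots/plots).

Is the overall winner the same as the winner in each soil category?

Yes

Silt: Formula N 151/641 = 23.6%, Formula K 121/378 = 32.0% → Formula K
Clay: Formula N 253/472 = 53.6%, Formula K 359/610 = 58.9% → Formula K
Loam: Formula N 277/501 = 55.3%, Formula K 412/641 = 64.3% → Formula K
Sandy soil: Formula N 547/888 = 61.6%, Formula K 300/416 = 72.1% → Formula K
Overall: Formula N 1228/2502 = 49.1%, Formula K 1192/2045 = 58.3% → Formula K
Formula K wins overall and in every soil group — no reversal.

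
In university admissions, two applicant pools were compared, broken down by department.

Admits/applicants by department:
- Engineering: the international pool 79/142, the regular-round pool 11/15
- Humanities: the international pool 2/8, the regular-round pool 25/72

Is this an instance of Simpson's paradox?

Engineering: the international pool 79/142 = 55.6%, the regular-round pool 11/15 = 73.3% → the regular-round pool
Humanities: the international pool 2/8 = 25.0%, the regular-round pool 25/72 = 34.7% → the regular-round pool
Overall: the international pool 81/150 = 54.0%, the regular-round pool 36/87 = 41.4% → the international pool
The regular-round pool wins each department group but the international pool wins overall — the comparison reverses. The regular-round pool's applicants skew toward Humanities, which has a lower base rate.

Yes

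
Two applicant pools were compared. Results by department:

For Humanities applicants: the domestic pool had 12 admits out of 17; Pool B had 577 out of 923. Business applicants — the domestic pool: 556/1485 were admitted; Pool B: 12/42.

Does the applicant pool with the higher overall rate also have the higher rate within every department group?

No

Humanities: the domestic pool 12/17 = 70.6%, Pool B 577/923 = 62.5% → the domestic pool
Business: the domestic pool 556/1485 = 37.4%, Pool B 12/42 = 28.6% → the domestic pool
Overall: the domestic pool 568/1502 = 37.8%, Pool B 589/965 = 61.0% → Pool B
The domestic pool wins each department group but Pool B wins overall — the comparison reverses. The domestic pool's applicants skew toward Business, which has a lower base rate.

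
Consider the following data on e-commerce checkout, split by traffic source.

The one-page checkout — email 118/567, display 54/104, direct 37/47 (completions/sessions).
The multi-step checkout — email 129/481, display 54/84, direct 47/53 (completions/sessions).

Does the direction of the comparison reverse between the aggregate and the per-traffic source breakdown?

No

Email: the one-page checkout 118/567 = 20.8%, the multi-step checkout 129/481 = 26.8% → the multi-step checkout
Display: the one-page checkout 54/104 = 51.9%, the multi-step checkout 54/84 = 64.3% → the multi-step checkout
Direct: the one-page checkout 37/47 = 78.7%, the multi-step checkout 47/53 = 88.7% → the multi-step checkout
Overall: the one-page checkout 209/718 = 29.1%, the multi-step checkout 230/618 = 37.2% → the multi-step checkout
The multi-step checkout wins overall and in every traffic group — no reversal.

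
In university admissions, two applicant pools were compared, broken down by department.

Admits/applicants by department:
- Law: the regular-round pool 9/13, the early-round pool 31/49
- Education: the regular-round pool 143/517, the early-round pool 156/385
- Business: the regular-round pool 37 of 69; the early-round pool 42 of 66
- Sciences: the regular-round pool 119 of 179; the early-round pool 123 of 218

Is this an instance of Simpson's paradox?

No

Law: the regular-round pool 9/13 = 69.2%, the early-round pool 31/49 = 63.3% → the regular-round pool
Education: the regular-round pool 143/517 = 27.7%, the early-round pool 156/385 = 40.5% → the early-round pool
Business: the regular-round pool 37/69 = 53.6%, the early-round pool 42/66 = 63.6% → the early-round pool
Sciences: the regular-round pool 119/179 = 66.5%, the early-round pool 123/218 = 56.4% → the regular-round pool
Overall: the regular-round pool 308/778 = 39.6%, the early-round pool 352/718 = 49.0% → the early-round pool
Neither sweeps: the regular-round pool wins 2 of 4 groups, the early-round pool wins 2. The early-round pool wins overall but not every group — no Simpson reversal.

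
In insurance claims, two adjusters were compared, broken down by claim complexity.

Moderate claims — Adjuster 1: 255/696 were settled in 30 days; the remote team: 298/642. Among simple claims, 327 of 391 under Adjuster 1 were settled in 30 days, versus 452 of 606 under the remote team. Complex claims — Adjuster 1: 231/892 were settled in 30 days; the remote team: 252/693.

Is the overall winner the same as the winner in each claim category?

No

Moderate: Adjuster 1 255/696 = 36.6%, the remote team 298/642 = 46.4% → the remote team
Simple: Adjuster 1 327/391 = 83.6%, the remote team 452/606 = 74.6% → Adjuster 1
Complex: Adjuster 1 231/892 = 25.9%, the remote team 252/693 = 36.4% → the remote team
Overall: Adjuster 1 813/1979 = 41.1%, the remote team 1002/1941 = 51.6% → the remote team
Neither sweeps: Adjuster 1 wins 1 of 3 groups, the remote team wins 2. The remote team wins overall but not every group — no Simpson reversal.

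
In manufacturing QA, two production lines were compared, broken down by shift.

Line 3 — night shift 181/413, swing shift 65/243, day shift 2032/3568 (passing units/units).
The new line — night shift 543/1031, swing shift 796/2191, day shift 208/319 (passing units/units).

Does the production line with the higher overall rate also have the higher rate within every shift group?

No

Night shift: Line 3 181/413 = 43.8%, the new line 543/1031 = 52.7% → the new line
Swing shift: Line 3 65/243 = 26.7%, the new line 796/2191 = 36.3% → the new line
Day shift: Line 3 2032/3568 = 57.0%, the new line 208/319 = 65.2% → the new line
Overall: Line 3 2278/4224 = 53.9%, the new line 1547/3541 = 43.7% → Line 3
The new line wins each shift group but Line 3 wins overall — the comparison reverses. The new line's units skew toward swing shift, which has a lower base rate.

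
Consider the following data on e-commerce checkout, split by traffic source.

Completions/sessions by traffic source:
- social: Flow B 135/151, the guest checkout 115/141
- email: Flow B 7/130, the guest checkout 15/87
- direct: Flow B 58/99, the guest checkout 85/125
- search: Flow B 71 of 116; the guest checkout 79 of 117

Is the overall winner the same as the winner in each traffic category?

Social: Flow B 135/151 = 89.4%, the guest checkout 115/141 = 81.6% → Flow B
Email: Flow B 7/130 = 5.4%, the guest checkout 15/87 = 17.2% → the guest checkout
Direct: Flow B 58/99 = 58.6%, the guest checkout 85/125 = 68.0% → the guest checkout
Search: Flow B 71/116 = 61.2%, the guest checkout 79/117 = 67.5% → the guest checkout
Overall: Flow B 271/496 = 54.6%, the guest checkout 294/470 = 62.6% → the guest checkout
Neither sweeps: Flow B wins 1 of 4 groups, the guest checkout wins 3. The guest checkout wins overall but not every group — no Simpson reversal.

No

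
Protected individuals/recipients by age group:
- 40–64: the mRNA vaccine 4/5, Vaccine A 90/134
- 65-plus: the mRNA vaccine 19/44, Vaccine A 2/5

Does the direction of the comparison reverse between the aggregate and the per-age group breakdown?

Yes

40–64: the mRNA vaccine 4/5 = 80.0%, Vaccine A 90/134 = 67.2% → the mRNA vaccine
65-plus: the mRNA vaccine 19/44 = 43.2%, Vaccine A 2/5 = 40.0% → the mRNA vaccine
Overall: the mRNA vaccine 23/49 = 46.9%, Vaccine A 92/139 = 66.2% → Vaccine A
The mRNA vaccine wins each age group but Vaccine A wins overall — the comparison reverses. The mRNA vaccine's recipients skew toward 65-plus, which has a lower base rate.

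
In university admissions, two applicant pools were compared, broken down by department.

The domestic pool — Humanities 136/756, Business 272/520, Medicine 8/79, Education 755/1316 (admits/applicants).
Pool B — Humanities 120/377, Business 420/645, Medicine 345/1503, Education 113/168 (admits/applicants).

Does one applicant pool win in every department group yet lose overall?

Yes

Humanities: the domestic pool 136/756 = 18.0%, Pool B 120/377 = 31.8% → Pool B
Business: the domestic pool 272/520 = 52.3%, Pool B 420/645 = 65.1% → Pool B
Medicine: the domestic pool 8/79 = 10.1%, Pool B 345/1503 = 23.0% → Pool B
Education: the domestic pool 755/1316 = 57.4%, Pool B 113/168 = 67.3% → Pool B
Overall: the domestic pool 1171/2671 = 43.8%, Pool B 998/2693 = 37.1% → the domestic pool
Pool B wins each department group but the domestic pool wins overall — the comparison reverses. Pool B's applicants skew toward Medicine, which has a lower base rate.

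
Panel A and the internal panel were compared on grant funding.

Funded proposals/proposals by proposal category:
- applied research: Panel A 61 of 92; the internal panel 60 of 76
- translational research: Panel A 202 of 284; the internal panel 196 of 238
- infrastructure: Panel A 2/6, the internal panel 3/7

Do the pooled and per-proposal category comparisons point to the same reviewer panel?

Yes

Applied research: Panel A 61/92 = 66.3%, the internal panel 60/76 = 78.9% → the internal panel
Translational research: Panel A 202/284 = 71.1%, the internal panel 196/238 = 82.4% → the internal panel
Infrastructure: Panel A 2/6 = 33.3%, the internal panel 3/7 = 42.9% → the internal panel
Overall: Panel A 265/382 = 69.4%, the internal panel 259/321 = 80.7% → the internal panel
The internal panel wins overall and in every proposal group — no reversal.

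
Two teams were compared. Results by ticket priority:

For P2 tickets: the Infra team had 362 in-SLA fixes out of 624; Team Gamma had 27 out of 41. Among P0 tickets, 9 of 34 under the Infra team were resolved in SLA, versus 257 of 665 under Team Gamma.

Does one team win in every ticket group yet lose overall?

Yes

P2: the Infra team 362/624 = 58.0%, Team Gamma 27/41 = 65.9% → Team Gamma
P0: the Infra team 9/34 = 26.5%, Team Gamma 257/665 = 38.6% → Team Gamma
Overall: the Infra team 371/658 = 56.4%, Team Gamma 284/706 = 40.2% → the Infra team
Team Gamma wins each ticket group but the Infra team wins overall — the comparison reverses. Team Gamma's tickets skew toward P0, which has a lower base rate.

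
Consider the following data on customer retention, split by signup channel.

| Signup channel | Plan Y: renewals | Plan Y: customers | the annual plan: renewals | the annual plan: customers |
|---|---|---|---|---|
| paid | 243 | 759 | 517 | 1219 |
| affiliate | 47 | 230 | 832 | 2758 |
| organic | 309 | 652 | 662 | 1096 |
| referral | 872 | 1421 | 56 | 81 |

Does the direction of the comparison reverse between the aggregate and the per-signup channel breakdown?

Yes

Paid: Plan Y 243/759 = 32.0%, the annual plan 517/1219 = 42.4% → the annual plan
Affiliate: Plan Y 47/230 = 20.4%, the annual plan 832/2758 = 30.2% → the annual plan
Organic: Plan Y 309/652 = 47.4%, the annual plan 662/1096 = 60.4% → the annual plan
Referral: Plan Y 872/1421 = 61.4%, the annual plan 56/81 = 69.1% → the annual plan
Overall: Plan Y 1471/3062 = 48.0%, the annual plan 2067/5154 = 40.1% → Plan Y
The annual plan wins each signup group but Plan Y wins overall — the comparison reverses. The annual plan's customers skew toward affiliate, which has a lower base rate.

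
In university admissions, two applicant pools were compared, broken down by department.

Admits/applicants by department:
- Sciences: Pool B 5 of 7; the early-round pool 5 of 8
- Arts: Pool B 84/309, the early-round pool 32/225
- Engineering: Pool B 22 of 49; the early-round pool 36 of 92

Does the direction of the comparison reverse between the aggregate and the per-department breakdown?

No

Sciences: Pool B 5/7 = 71.4%, the early-round pool 5/8 = 62.5% → Pool B
Arts: Pool B 84/309 = 27.2%, the early-round pool 32/225 = 14.2% → Pool B
Engineering: Pool B 22/49 = 44.9%, the early-round pool 36/92 = 39.1% → Pool B
Overall: Pool B 111/365 = 30.4%, the early-round pool 73/325 = 22.5% → Pool B
Pool B wins overall and in every department group — no reversal.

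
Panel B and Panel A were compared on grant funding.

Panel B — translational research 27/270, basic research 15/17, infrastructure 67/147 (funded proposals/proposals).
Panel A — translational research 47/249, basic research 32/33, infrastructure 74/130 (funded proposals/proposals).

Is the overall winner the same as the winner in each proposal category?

Yes

Translational research: Panel B 27/270 = 10.0%, Panel A 47/249 = 18.9% → Panel A
Basic research: Panel B 15/17 = 88.2%, Panel A 32/33 = 97.0% → Panel A
Infrastructure: Panel B 67/147 = 45.6%, Panel A 74/130 = 56.9% → Panel A
Overall: Panel B 109/434 = 25.1%, Panel A 153/412 = 37.1% → Panel A
Panel A wins overall and in every proposal group — no reversal.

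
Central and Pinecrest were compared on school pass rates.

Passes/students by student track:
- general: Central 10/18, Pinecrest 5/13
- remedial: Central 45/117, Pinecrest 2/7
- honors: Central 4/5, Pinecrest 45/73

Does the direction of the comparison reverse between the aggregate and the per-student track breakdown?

General: Central 10/18 = 55.6%, Pinecrest 5/13 = 38.5% → Central
Remedial: Central 45/117 = 38.5%, Pinecrest 2/7 = 28.6% → Central
Honors: Central 4/5 = 80.0%, Pinecrest 45/73 = 61.6% → Central
Overall: Central 59/140 = 42.1%, Pinecrest 52/93 = 55.9% → Pinecrest
Central wins each student group but Pinecrest wins overall — the comparison reverses. Central's students skew toward remedial, which has a lower base rate.

Yes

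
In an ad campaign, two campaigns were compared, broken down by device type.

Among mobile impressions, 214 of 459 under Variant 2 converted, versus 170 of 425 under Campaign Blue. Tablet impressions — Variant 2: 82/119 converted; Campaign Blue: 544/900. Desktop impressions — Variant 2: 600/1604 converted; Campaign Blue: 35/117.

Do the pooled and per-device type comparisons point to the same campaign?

Mobile: Variant 2 214/459 = 46.6%, Campaign Blue 170/425 = 40.0% → Variant 2
Tablet: Variant 2 82/119 = 68.9%, Campaign Blue 544/900 = 60.4% → Variant 2
Desktop: Variant 2 600/1604 = 37.4%, Campaign Blue 35/117 = 29.9% → Variant 2
Overall: Variant 2 896/2182 = 41.1%, Campaign Blue 749/1442 = 51.9% → Campaign Blue
Variant 2 wins each device group but Campaign Blue wins overall — the comparison reverses. Variant 2's impressions skew toward desktop, which has a lower base rate.

No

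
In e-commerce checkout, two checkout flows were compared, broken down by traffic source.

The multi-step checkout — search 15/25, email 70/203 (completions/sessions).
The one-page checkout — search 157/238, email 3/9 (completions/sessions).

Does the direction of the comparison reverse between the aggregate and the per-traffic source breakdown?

No

Search: the multi-step checkout 15/25 = 60.0%, the one-page checkout 157/238 = 66.0% → the one-page checkout
Email: the multi-step checkout 70/203 = 34.5%, the one-page checkout 3/9 = 33.3% → the multi-step checkout
Overall: the multi-step checkout 85/228 = 37.3%, the one-page checkout 160/247 = 64.8% → the one-page checkout
Neither sweeps: the multi-step checkout wins 1 of 2 groups, the one-page checkout wins 1. The one-page checkout wins overall but not every group — no Simpson reversal.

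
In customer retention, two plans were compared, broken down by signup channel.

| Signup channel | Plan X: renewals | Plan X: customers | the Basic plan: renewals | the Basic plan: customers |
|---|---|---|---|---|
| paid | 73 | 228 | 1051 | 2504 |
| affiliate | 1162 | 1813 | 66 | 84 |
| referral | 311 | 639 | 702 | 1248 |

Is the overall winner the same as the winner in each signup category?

No

Paid: Plan X 73/228 = 32.0%, the Basic plan 1051/2504 = 42.0% → the Basic plan
Affiliate: Plan X 1162/1813 = 64.1%, the Basic plan 66/84 = 78.6% → the Basic plan
Referral: Plan X 311/639 = 48.7%, the Basic plan 702/1248 = 56.2% → the Basic plan
Overall: Plan X 1546/2680 = 57.7%, the Basic plan 1819/3836 = 47.4% → Plan X
The Basic plan wins each signup group but Plan X wins overall — the comparison reverses. The Basic plan's customers skew toward paid, which has a lower base rate.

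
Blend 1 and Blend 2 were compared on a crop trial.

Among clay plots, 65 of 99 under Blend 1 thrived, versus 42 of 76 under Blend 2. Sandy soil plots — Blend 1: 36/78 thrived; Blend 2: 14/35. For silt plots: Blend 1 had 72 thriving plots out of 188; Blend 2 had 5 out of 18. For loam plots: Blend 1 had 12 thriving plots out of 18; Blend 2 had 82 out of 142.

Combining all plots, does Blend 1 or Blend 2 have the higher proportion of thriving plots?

Clay: Blend 1 65/99 = 65.7%, Blend 2 42/76 = 55.3% → Blend 1
Sandy soil: Blend 1 36/78 = 46.2%, Blend 2 14/35 = 40.0% → Blend 1
Silt: Blend 1 72/188 = 38.3%, Blend 2 5/18 = 27.8% → Blend 1
Loam: Blend 1 12/18 = 66.7%, Blend 2 82/142 = 57.7% → Blend 1
Overall: Blend 1 185/383 = 48.3%, Blend 2 143/271 = 52.8% → Blend 2
(Blend 1 wins every soil group but Blend 2 wins overall — Blend 1's plots skew toward the low-rate silt group.)

Blend 2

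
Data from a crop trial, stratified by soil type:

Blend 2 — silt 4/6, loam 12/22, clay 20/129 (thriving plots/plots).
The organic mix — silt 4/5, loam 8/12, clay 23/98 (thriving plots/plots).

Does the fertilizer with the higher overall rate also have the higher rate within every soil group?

Silt: Blend 2 4/6 = 66.7%, the organic mix 4/5 = 80.0% → the organic mix
Loam: Blend 2 12/22 = 54.5%, the organic mix 8/12 = 66.7% → the organic mix
Clay: Blend 2 20/129 = 15.5%, the organic mix 23/98 = 23.5% → the organic mix
Overall: Blend 2 36/157 = 22.9%, the organic mix 35/115 = 30.4% → the organic mix
The organic mix wins overall and in every soil group — no reversal.

Yes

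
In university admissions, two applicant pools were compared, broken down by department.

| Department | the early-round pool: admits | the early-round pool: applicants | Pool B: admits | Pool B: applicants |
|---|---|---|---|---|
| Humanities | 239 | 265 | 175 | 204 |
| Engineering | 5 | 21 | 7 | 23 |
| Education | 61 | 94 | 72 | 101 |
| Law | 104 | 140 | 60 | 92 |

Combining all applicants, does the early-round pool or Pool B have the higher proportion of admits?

the early-round pool

Humanities: the early-round pool 239/265 = 90.2%, Pool B 175/204 = 85.8% → the early-round pool
Engineering: the early-round pool 5/21 = 23.8%, Pool B 7/23 = 30.4% → Pool B
Education: the early-round pool 61/94 = 64.9%, Pool B 72/101 = 71.3% → Pool B
Law: the early-round pool 104/140 = 74.3%, Pool B 60/92 = 65.2% → the early-round pool
Overall: the early-round pool 409/520 = 78.7%, Pool B 314/420 = 74.8% → the early-round pool
(Neither sweeps every department group, but the early-round pool has the higher pooled rate.)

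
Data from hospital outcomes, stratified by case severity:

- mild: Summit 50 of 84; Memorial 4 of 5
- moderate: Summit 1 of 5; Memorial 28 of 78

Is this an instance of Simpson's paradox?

Mild: Summit 50/84 = 59.5%, Memorial 4/5 = 80.0% → Memorial
Moderate: Summit 1/5 = 20.0%, Memorial 28/78 = 35.9% → Memorial
Overall: Summit 51/89 = 57.3%, Memorial 32/83 = 38.6% → Summit
Memorial wins each case group but Summit wins overall — the comparison reverses. Memorial's patients skew toward moderate, which has a lower base rate.

Yes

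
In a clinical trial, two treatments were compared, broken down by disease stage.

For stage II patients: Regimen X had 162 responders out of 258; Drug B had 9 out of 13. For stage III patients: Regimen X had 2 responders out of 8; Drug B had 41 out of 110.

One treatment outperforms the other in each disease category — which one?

Stage II: Regimen X 162/258 = 62.8%, Drug B 9/13 = 69.2% → Drug B
Stage III: Regimen X 2/8 = 25.0%, Drug B 41/110 = 37.3% → Drug B
Drug B has the higher rate in both groups.

Drug B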